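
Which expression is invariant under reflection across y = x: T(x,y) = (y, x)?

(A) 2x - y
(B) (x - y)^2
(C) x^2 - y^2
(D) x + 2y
B

The map is reflection across y = x: T(x,y) = (y, x).
Substitute the transformed coordinates into each option and compare with the original:
(A) 2x - y  ->  2(y) - (x) = -x + 2y   [differs from 2x - y: not invariant]
(B) (x - y)^2  ->  ((y) - (x))^2 = x^2 - 2xy + y^2   [equals (x - y)^2: invariant]
(C) x^2 - y^2  ->  (y)^2 - (x)^2 = -x^2 + y^2   [differs from x^2 - y^2: not invariant]
(D) x + 2y  ->  (y) + 2(x) = 2x + y   [differs from x + 2y: not invariant]

Only option (B), (x - y)^2, is unchanged by the transformation.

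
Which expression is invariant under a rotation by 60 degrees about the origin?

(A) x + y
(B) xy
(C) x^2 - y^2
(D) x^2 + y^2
D

A rotation by 60 degrees sends (x, y) to (x/2 - sqrt(3)y/2, sqrt(3)x/2 + y/2).
Substitute the transformed coordinates into each option and compare with the original:
(A) x + y  ->  (x/2 - sqrt(3)y/2) + (sqrt(3)x/2 + y/2) = x/2 + sqrt(3)x/2 - sqrt(3)y/2 + y/2   [differs from x + y: not invariant]
(B) xy  ->  (x/2 - sqrt(3)y/2)(sqrt(3)x/2 + y/2) = sqrt(3)x^2/4 - xy/2 - sqrt(3)y^2/4   [differs from xy: not invariant]
(C) x^2 - y^2  ->  (x/2 - sqrt(3)y/2)^2 - (sqrt(3)x/2 + y/2)^2 = -x^2/2 - sqrt(3)xy + y^2/2   [differs from x^2 - y^2: not invariant]
(D) x^2 + y^2  ->  (x/2 - sqrt(3)y/2)^2 + (sqrt(3)x/2 + y/2)^2 = x^2 + y^2   [equals x^2 + y^2: invariant]

Only option (D), x^2 + y^2, is unchanged by the transformation.
Geometrically, x^2 + y^2 is the squared distance from the origin, which every rotation about the origin preserves.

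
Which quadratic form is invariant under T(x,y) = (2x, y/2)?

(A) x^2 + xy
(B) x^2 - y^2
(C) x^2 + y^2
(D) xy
D

T multiplies x by 2 and divides y by 2.
Substitute the transformed coordinates into each option and compare with the original:
(A) x^2 + xy  ->  (2x)^2 + (2x)(y/2) = 4x^2 + xy   [differs from x^2 + xy: not invariant]
(B) x^2 - y^2  ->  (2x)^2 - (y/2)^2 = 4x^2 - y^2/4   [differs from x^2 - y^2: not invariant]
(C) x^2 + y^2  ->  (2x)^2 + (y/2)^2 = 4x^2 + y^2/4   [differs from x^2 + y^2: not invariant]
(D) xy  ->  (2x)(y/2) = xy   [equals xy: invariant]

Only option (D), xy, is unchanged by the transformation.
The factors 2 and 1/2 cancel only in the pure product xy.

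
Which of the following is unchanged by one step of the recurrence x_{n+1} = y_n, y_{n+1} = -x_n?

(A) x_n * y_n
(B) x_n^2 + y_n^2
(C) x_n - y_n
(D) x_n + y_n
B

For the recurrence x_{n+1} = y_n, y_{n+1} = -x_n:

x_{n+1}^2 + y_{n+1}^2 = y_n^2 + (-x_n)^2 = x_n^2 + y_n^2
The sum of squares is conserved (like energy in a harmonic oscillator).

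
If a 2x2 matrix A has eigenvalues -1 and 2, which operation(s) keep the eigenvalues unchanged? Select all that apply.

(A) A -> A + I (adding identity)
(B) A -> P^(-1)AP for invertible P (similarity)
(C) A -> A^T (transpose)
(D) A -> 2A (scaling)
B and C

Eigenvalues are preserved by:
1. Similarity transformations: A -> P^(-1)AP (same characteristic polynomial)
2. Transpose: A^T has the same eigenvalues as A

Eigenvalues are NOT preserved by:
- Adding identity: eigenvalues become -1+1, 2+1
- Scaling: eigenvalues become -2, 4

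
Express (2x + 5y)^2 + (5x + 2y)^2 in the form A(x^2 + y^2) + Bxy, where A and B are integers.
29(x^2 + y^2) + 40xy

Expanding: (2x + 5y)^2 = 4x^2 + 20xy + 25y^2
(5x + 2y)^2 = 25x^2 + 20xy + 4y^2
Sum = (4+25)(x^2+y^2) + 40xy = 29(x^2 + y^2) + 40xy
This is symmetric in x and y.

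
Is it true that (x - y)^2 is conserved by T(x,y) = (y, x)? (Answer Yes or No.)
Yes

Substitute T(x,y) = (y, x) into the expression and compare with the original.

Original: (x - y)^2
After applying T: ((y) - (x))^2 = x^2 - 2xy + y^2

This is identical to the original (x - y)^2, so the expression is invariant.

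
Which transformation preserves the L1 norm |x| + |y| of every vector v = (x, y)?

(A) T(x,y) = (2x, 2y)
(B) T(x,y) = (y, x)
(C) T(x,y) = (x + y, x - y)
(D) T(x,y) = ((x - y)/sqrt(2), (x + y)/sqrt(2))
B

A transformation preserves a norm if ||T(v)|| = ||v|| for every v; a single vector where the norm changes rules an option out.

(A) T(x,y) = (2x, 2y): v = (1, 0) has norm |1| + |0| = 1, but T(v) = (2, 0) has norm 2 -- not preserved.
(B) T(x,y) = (y, x): preserves the norm -- it only permutes the coordinates and/or flips signs, which leaves |x| + |y| unchanged.
(C) T(x,y) = (x + y, x - y): v = (1, 0) has norm |1| + |0| = 1, but T(v) = (1, 1) has norm 2 -- not preserved.
(D) T(x,y) = ((x - y)/sqrt(2), (x + y)/sqrt(2)): v = (1, 0) has norm |1| + |0| = 1, but T(v) = (sqrt(2)/2, sqrt(2)/2) has norm sqrt(2) -- not preserved.

Therefore the answer is (B).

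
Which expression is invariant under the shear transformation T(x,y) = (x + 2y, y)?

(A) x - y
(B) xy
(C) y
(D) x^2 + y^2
C

Under the shear T(x,y) = (x + 2y, y):
Substitute the transformed coordinates into each option and compare with the original:
(A) x - y  ->  (x + 2y) - (y) = x + y   [differs from x - y: not invariant]
(B) xy  ->  (x + 2y)(y) = xy + 2y^2   [differs from xy: not invariant]
(C) y  ->  (y) = y   [equals y: invariant]
(D) x^2 + y^2  ->  (x + 2y)^2 + (y)^2 = x^2 + 4xy + 5y^2   [differs from x^2 + y^2: not invariant]

Only option (C), y, is unchanged by the transformation.
A horizontal shear moves points parallel to the x-axis, so the y-coordinate (and any function of y alone) is unchanged.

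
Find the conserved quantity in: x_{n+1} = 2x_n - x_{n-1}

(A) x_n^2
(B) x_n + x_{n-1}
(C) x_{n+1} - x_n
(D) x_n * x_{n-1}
C

For the recurrence x_{n+1} = 2x_n - x_{n-1}:

If x_{n+1} = 2x_n - x_{n-1}, then:
x_{n+1} - x_n = x_n - x_{n-1}
The first difference is constant throughout the sequence.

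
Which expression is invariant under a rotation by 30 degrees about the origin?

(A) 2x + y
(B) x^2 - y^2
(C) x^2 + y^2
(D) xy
C

A rotation by 30 degrees sends (x, y) to (sqrt(3)x/2 - y/2, x/2 + sqrt(3)y/2).
Substitute the transformed coordinates into each option and compare with the original:
(A) 2x + y  ->  2(sqrt(3)x/2 - y/2) + (x/2 + sqrt(3)y/2) = x/2 + sqrt(3)x - y + sqrt(3)y/2   [differs from 2x + y: not invariant]
(B) x^2 - y^2  ->  (sqrt(3)x/2 - y/2)^2 - (x/2 + sqrt(3)y/2)^2 = x^2/2 - sqrt(3)xy - y^2/2   [differs from x^2 - y^2: not invariant]
(C) x^2 + y^2  ->  (sqrt(3)x/2 - y/2)^2 + (x/2 + sqrt(3)y/2)^2 = x^2 + y^2   [equals x^2 + y^2: invariant]
(D) xy  ->  (sqrt(3)x/2 - y/2)(x/2 + sqrt(3)y/2) = sqrt(3)x^2/4 + xy/2 - sqrt(3)y^2/4   [differs from xy: not invariant]

Only option (C), x^2 + y^2, is unchanged by the transformation.
Geometrically, x^2 + y^2 is the squared distance from the origin, which every rotation about the origin preserves.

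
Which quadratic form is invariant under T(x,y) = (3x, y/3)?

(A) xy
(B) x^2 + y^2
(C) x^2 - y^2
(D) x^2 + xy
A

T multiplies x by 3 and divides y by 3.
Substitute the transformed coordinates into each option and compare with the original:
(A) xy  ->  (3x)(y/3) = xy   [equals xy: invariant]
(B) x^2 + y^2  ->  (3x)^2 + (y/3)^2 = 9x^2 + y^2/9   [differs from x^2 + y^2: not invariant]
(C) x^2 - y^2  ->  (3x)^2 - (y/3)^2 = 9x^2 - y^2/9   [differs from x^2 - y^2: not invariant]
(D) x^2 + xy  ->  (3x)^2 + (3x)(y/3) = 9x^2 + xy   [differs from x^2 + xy: not invariant]

Only option (A), xy, is unchanged by the transformation.
The factors 3 and 1/3 cancel only in the pure product xy.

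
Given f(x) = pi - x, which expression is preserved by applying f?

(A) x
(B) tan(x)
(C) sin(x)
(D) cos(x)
C

For f(x) = pi - x:
sin(pi - x) = sin(x), so sine is invariant under this transformation.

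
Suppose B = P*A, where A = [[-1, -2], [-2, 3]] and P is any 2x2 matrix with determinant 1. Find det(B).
-7

By the multiplicative property of determinants, det(B) = det(P*A) = det(P) * det(A) = det(A),
so the determinant is invariant under multiplication by any determinant-1 matrix; we just need det(A).

det(A) = (-1)(3) - (-2)(-2) = -3 - 4 = -7

Therefore det(B) = 1 * (-7) = -7.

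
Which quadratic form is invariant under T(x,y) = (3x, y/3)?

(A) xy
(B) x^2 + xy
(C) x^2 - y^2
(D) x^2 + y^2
A

T multiplies x by 3 and divides y by 3.
Substitute the transformed coordinates into each option and compare with the original:
(A) xy  ->  (3x)(y/3) = xy   [equals xy: invariant]
(B) x^2 + xy  ->  (3x)^2 + (3x)(y/3) = 9x^2 + xy   [differs from x^2 + xy: not invariant]
(C) x^2 - y^2  ->  (3x)^2 - (y/3)^2 = 9x^2 - y^2/9   [differs from x^2 - y^2: not invariant]
(D) x^2 + y^2  ->  (3x)^2 + (y/3)^2 = 9x^2 + y^2/9   [differs from x^2 + y^2: not invariant]

Only option (A), xy, is unchanged by the transformation.
The factors 3 and 1/3 cancel only in the pure product xy.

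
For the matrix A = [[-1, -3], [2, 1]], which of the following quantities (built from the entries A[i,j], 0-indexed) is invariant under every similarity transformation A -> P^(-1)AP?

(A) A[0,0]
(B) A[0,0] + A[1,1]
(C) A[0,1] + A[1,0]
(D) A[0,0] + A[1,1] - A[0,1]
B

A[0,0] + A[1,1] is the trace of A. By the cyclic property of the trace, tr(P^(-1)AP) = tr(APP^(-1)) = tr(A), so it is the same for every matrix similar to A.

The other combinations are not similarity invariants. For example, take P = [[2, 1], [1, 1]] (det P = 1), so P^(-1) = [[1, -1], [-1, 2]] and
B = P^(-1)AP = [[-10, -7], [15, 10]].
Evaluating each option on A and on B:
(A) A[0,0]: -1 for A, -10 for B -> changes
(B) A[0,0] + A[1,1]: 0 for A, 0 for B -> unchanged
(C) A[0,1] + A[1,0]: -1 for A, 8 for B -> changes
(D) A[0,0] + A[1,1] - A[0,1]: 3 for A, 7 for B -> changes

Only (B) A[0,0] + A[1,1] = 0 survives (and it does so for every P, not just this one), so it is the invariant.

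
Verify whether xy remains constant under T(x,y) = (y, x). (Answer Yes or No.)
Yes

Substitute T(x,y) = (y, x) into the expression and compare with the original.

Original: xy
After applying T: (y)(x) = xy

This is identical to the original xy, so the expression is invariant.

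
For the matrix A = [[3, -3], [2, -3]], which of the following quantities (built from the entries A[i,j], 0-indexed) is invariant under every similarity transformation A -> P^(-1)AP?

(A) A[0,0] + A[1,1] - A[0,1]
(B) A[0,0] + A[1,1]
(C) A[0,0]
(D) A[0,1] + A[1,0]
B

A[0,0] + A[1,1] is the trace of A. By the cyclic property of the trace, tr(P^(-1)AP) = tr(APP^(-1)) = tr(A), so it is the same for every matrix similar to A.

The other combinations are not similarity invariants. For example, take P = [[1, 1], [0, 1]] (det P = 1), so P^(-1) = [[1, -1], [0, 1]] and
B = P^(-1)AP = [[1, 1], [2, -1]].
Evaluating each option on A and on B:
(A) A[0,0] + A[1,1] - A[0,1]: 3 for A, -1 for B -> changes
(B) A[0,0] + A[1,1]: 0 for A, 0 for B -> unchanged
(C) A[0,0]: 3 for A, 1 for B -> changes
(D) A[0,1] + A[1,0]: -1 for A, 3 for B -> changes

Only (B) A[0,0] + A[1,1] = 0 survives (and it does so for every P, not just this one), so it is the invariant.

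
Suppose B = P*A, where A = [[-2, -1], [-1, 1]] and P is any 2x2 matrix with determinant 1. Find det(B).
-3

By the multiplicative property of determinants, det(B) = det(P*A) = det(P) * det(A) = det(A),
so the determinant is invariant under multiplication by any determinant-1 matrix; we just need det(A).

det(A) = (-2)(1) - (-1)(-1) = -2 - 1 = -3

Therefore det(B) = 1 * (-3) = -3.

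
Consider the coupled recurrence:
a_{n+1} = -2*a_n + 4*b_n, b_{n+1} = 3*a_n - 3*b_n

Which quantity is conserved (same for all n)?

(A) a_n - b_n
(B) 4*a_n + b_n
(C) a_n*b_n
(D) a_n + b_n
D

Replace a_n by a_{n+1} = -2*a_n + 4*b_n and b_n by b_{n+1} = 3*a_n - 3*b_n in each option and simplify:
(A) a_n - b_n  ->  (-2*a_n + 4*b_n) - (3*a_n - 3*b_n) = -5*a_n + 7*b_n   [not conserved]
(B) 4*a_n + b_n  ->  4*(-2*a_n + 4*b_n) + (3*a_n - 3*b_n) = -5*a_n + 13*b_n   [not conserved]
(C) a_n*b_n  ->  (-2*a_n + 4*b_n)*(3*a_n - 3*b_n) = -6*a_n^2 + 18*a_n*b_n - 12*b_n^2   [not conserved]
(D) a_n + b_n  ->  (-2*a_n + 4*b_n) + (3*a_n - 3*b_n) = a_n + b_n   [conserved]

Only (D) a_n + b_n returns to itself after one step, so it is the conserved quantity.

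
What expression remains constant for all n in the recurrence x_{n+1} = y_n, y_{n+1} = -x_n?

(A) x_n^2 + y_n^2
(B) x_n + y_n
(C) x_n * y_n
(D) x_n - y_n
A

For the recurrence x_{n+1} = y_n, y_{n+1} = -x_n:

x_{n+1}^2 + y_{n+1}^2 = y_n^2 + (-x_n)^2 = x_n^2 + y_n^2
The sum of squares is conserved (like energy in a harmonic oscillator).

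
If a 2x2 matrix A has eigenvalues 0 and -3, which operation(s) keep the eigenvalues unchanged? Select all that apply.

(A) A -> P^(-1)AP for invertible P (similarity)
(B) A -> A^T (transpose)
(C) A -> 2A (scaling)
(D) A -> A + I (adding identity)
A and B

Eigenvalues are preserved by:
1. Similarity transformations: A -> P^(-1)AP (same characteristic polynomial)
2. Transpose: A^T has the same eigenvalues as A

Eigenvalues are NOT preserved by:
- Adding identity: eigenvalues become 0+1, -3+1
- Scaling: eigenvalues become 0, -6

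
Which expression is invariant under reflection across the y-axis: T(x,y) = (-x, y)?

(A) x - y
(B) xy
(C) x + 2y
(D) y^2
D

The map is reflection across the y-axis: T(x,y) = (-x, y).
Substitute the transformed coordinates into each option and compare with the original:
(A) x - y  ->  (-x) - (y) = -x - y   [differs from x - y: not invariant]
(B) xy  ->  (-x)(y) = -xy   [differs from xy: not invariant]
(C) x + 2y  ->  (-x) + 2(y) = -x + 2y   [differs from x + 2y: not invariant]
(D) y^2  ->  (y)^2 = y^2   [equals y^2: invariant]

Only option (D), y^2, is unchanged by the transformation.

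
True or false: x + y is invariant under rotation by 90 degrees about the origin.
False

Applying rotation by 90 degrees: x' = x*cos(90 degrees) - y*sin(90 degrees) = -y, y' = x*sin(90 degrees) + y*cos(90 degrees) = x

Substituting into x + y:
(-y) + (x)
= x - y

This differs from the original expression x + y, so it is NOT invariant.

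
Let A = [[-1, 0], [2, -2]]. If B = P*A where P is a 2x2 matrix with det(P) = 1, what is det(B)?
2

By the multiplicative property of determinants, det(B) = det(P*A) = det(P) * det(A) = det(A),
so the determinant is invariant under multiplication by any determinant-1 matrix; we just need det(A).

det(A) = (-1)(-2) - (0)(2) = 2 - 0 = 2

Therefore det(B) = 1 * 2 = 2.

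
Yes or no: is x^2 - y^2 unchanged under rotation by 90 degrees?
No

Applying rotation by 90 degrees: x' = x*cos(90 degrees) - y*sin(90 degrees) = -y, y' = x*sin(90 degrees) + y*cos(90 degrees) = x

Substituting into x^2 - y^2:
(-y)^2 - (x)^2
= -x^2 + y^2

This differs from the original expression x^2 - y^2, so it is NOT invariant.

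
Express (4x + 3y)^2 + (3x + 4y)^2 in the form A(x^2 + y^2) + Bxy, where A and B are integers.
25(x^2 + y^2) + 48xy

Expanding: (4x + 3y)^2 = 16x^2 + 24xy + 9y^2
(3x + 4y)^2 = 9x^2 + 24xy + 16y^2
Sum = (16+9)(x^2+y^2) + 48xy = 25(x^2 + y^2) + 48xy
This is symmetric in x and y.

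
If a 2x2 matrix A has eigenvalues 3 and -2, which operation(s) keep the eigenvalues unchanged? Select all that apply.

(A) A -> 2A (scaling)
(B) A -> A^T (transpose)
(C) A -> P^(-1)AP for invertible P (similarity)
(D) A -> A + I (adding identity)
B and C

Eigenvalues are preserved by:
1. Similarity transformations: A -> P^(-1)AP (same characteristic polynomial)
2. Transpose: A^T has the same eigenvalues as A

Eigenvalues are NOT preserved by:
- Adding identity: eigenvalues become 3+1, -2+1
- Scaling: eigenvalues become 6, -4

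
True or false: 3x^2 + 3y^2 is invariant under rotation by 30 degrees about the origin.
True

Applying rotation by 30 degrees: x' = x*cos(30 degrees) - y*sin(30 degrees) = sqrt(3)x/2 - y/2, y' = x*sin(30 degrees) + y*cos(30 degrees) = x/2 + sqrt(3)y/2

Substituting into 3x^2 + 3y^2:
3(sqrt(3)x/2 - y/2)^2 + 3(x/2 + sqrt(3)y/2)^2
= 3x^2 + 3y^2

This equals the original expression 3x^2 + 3y^2, so it IS invariant.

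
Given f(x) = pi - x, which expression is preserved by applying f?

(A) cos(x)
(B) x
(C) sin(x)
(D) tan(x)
C

For f(x) = pi - x:
sin(pi - x) = sin(x), so sine is invariant under this transformation.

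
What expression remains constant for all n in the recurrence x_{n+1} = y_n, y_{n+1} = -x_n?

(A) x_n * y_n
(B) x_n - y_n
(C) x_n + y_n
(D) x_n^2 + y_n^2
D

For the recurrence x_{n+1} = y_n, y_{n+1} = -x_n:

x_{n+1}^2 + y_{n+1}^2 = y_n^2 + (-x_n)^2 = x_n^2 + y_n^2
The sum of squares is conserved (like energy in a harmonic oscillator).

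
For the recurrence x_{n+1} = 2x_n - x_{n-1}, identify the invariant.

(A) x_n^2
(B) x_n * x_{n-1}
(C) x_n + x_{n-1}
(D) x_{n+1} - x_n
D

For the recurrence x_{n+1} = 2x_n - x_{n-1}:

If x_{n+1} = 2x_n - x_{n-1}, then:
x_{n+1} - x_n = x_n - x_{n-1}
The first difference is constant throughout the sequence.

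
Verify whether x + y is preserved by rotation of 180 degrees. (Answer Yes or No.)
No

Applying rotation by 180 degrees: x' = x*cos(180 degrees) - y*sin(180 degrees) = -x, y' = x*sin(180 degrees) + y*cos(180 degrees) = -y

Substituting into x + y:
(-x) + (-y)
= -x - y

This differs from the original expression x + y, so it is NOT invariant.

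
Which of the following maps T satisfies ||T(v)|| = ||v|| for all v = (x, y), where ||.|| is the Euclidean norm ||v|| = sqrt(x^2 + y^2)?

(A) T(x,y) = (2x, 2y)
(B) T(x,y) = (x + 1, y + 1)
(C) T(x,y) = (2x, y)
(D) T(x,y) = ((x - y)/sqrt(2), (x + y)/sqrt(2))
D

A transformation preserves a norm if ||T(v)|| = ||v|| for every v; a single vector where the norm changes rules an option out.

(A) T(x,y) = (2x, 2y): v = (1, 0) has norm sqrt((1)^2 + (0)^2) = 1, but T(v) = (2, 0) has norm 2 -- not preserved.
(B) T(x,y) = (x + 1, y + 1): v = (1, 0) has norm sqrt((1)^2 + (0)^2) = 1, but T(v) = (2, 1) has norm sqrt(5) -- not preserved.
(C) T(x,y) = (2x, y): v = (1, 0) has norm sqrt((1)^2 + (0)^2) = 1, but T(v) = (2, 0) has norm 2 -- not preserved.
(D) T(x,y) = ((x - y)/sqrt(2), (x + y)/sqrt(2)): preserves the norm -- it is an orthogonal map (a rotation/reflection), and (sqrt(2)(x - y)/2)^2 + (sqrt(2)(x + y)/2)^2 simplifies to x^2 + y^2.

Therefore the answer is (D).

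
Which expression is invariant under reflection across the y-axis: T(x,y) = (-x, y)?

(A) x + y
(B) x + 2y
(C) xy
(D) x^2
D

The map is reflection across the y-axis: T(x,y) = (-x, y).
Substitute the transformed coordinates into each option and compare with the original:
(A) x + y  ->  (-x) + (y) = -x + y   [differs from x + y: not invariant]
(B) x + 2y  ->  (-x) + 2(y) = -x + 2y   [differs from x + 2y: not invariant]
(C) xy  ->  (-x)(y) = -xy   [differs from xy: not invariant]
(D) x^2  ->  (-x)^2 = x^2   [equals x^2: invariant]

Only option (D), x^2, is unchanged by the transformation.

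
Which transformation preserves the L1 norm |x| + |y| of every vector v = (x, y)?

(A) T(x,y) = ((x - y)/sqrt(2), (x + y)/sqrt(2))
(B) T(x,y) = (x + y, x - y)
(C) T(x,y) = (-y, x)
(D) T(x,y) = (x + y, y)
C

A transformation preserves a norm if ||T(v)|| = ||v|| for every v; a single vector where the norm changes rules an option out.

(A) T(x,y) = ((x - y)/sqrt(2), (x + y)/sqrt(2)): v = (1, 0) has norm |1| + |0| = 1, but T(v) = (sqrt(2)/2, sqrt(2)/2) has norm sqrt(2) -- not preserved.
(B) T(x,y) = (x + y, x - y): v = (1, 0) has norm |1| + |0| = 1, but T(v) = (1, 1) has norm 2 -- not preserved.
(C) T(x,y) = (-y, x): preserves the norm -- it only permutes the coordinates and/or flips signs, which leaves |x| + |y| unchanged.
(D) T(x,y) = (x + y, y): v = (0, 1) has norm |0| + |1| = 1, but T(v) = (1, 1) has norm 2 -- not preserved.

Therefore the answer is (C).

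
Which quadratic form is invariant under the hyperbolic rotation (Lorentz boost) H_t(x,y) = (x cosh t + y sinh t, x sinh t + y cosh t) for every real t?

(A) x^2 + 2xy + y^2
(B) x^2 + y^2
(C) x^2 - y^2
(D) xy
C

Write x' = x cosh t + y sinh t, y' = x sinh t + y cosh t and substitute into each option:
(A) x^2 + 2xy + y^2: (x' + y')^2 with x' + y' = (x + y)(cosh t + sinh t) = (x + y)e^t, so it becomes (x + y)^2 e^(2t)   [not invariant for t != 0]
(B) x^2 + y^2: (x cosh t + y sinh t)^2 + (x sinh t + y cosh t)^2 = (x^2 + y^2)(cosh^2 t + sinh^2 t) + 4xy sinh t cosh t = (x^2 + y^2) cosh 2t + 2xy sinh 2t   [not invariant for t != 0]
(C) x^2 - y^2: (x cosh t + y sinh t)^2 - (x sinh t + y cosh t)^2 = x^2(cosh^2 t - sinh^2 t) + 2xy(cosh t sinh t - sinh t cosh t) + y^2(sinh^2 t - cosh^2 t) = x^2 - y^2   [invariant, using cosh^2 t - sinh^2 t = 1]
(D) xy: (x cosh t + y sinh t)(x sinh t + y cosh t) = xy(cosh^2 t + sinh^2 t) + (x^2 + y^2) sinh t cosh t = xy cosh 2t + (x^2 + y^2)(sinh 2t)/2   [not invariant for t != 0]

Only (C) x^2 - y^2 is unchanged; it is the Minkowski form preserved by Lorentz boosts, just as x^2 + y^2 is preserved by ordinary rotations.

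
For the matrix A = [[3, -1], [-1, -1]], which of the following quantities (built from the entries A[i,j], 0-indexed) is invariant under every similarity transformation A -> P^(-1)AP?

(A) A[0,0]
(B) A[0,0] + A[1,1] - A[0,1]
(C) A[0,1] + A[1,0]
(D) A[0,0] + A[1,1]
D

A[0,0] + A[1,1] is the trace of A. By the cyclic property of the trace, tr(P^(-1)AP) = tr(APP^(-1)) = tr(A), so it is the same for every matrix similar to A.

The other combinations are not similarity invariants. For example, take P = [[1, 2], [0, 1]] (det P = 1), so P^(-1) = [[1, -2], [0, 1]] and
B = P^(-1)AP = [[5, 11], [-1, -3]].
Evaluating each option on A and on B:
(A) A[0,0]: 3 for A, 5 for B -> changes
(B) A[0,0] + A[1,1] - A[0,1]: 3 for A, -9 for B -> changes
(C) A[0,1] + A[1,0]: -2 for A, 10 for B -> changes
(D) A[0,0] + A[1,1]: 2 for A, 2 for B -> unchanged

Only (D) A[0,0] + A[1,1] = 2 survives (and it does so for every P, not just this one), so it is the invariant.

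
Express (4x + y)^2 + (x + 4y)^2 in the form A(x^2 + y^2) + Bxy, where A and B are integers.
17(x^2 + y^2) + 16xy

Expanding: (4x + y)^2 = 16x^2 + 8xy + y^2
(x + 4y)^2 = x^2 + 8xy + 16y^2
Sum = (16+1)(x^2+y^2) + 16xy = 17(x^2 + y^2) + 16xy
This is symmetric in x and y.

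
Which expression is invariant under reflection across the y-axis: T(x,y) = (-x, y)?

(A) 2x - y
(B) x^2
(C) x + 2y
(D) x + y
B

The map is reflection across the y-axis: T(x,y) = (-x, y).
Substitute the transformed coordinates into each option and compare with the original:
(A) 2x - y  ->  2(-x) - (y) = -2x - y   [differs from 2x - y: not invariant]
(B) x^2  ->  (-x)^2 = x^2   [equals x^2: invariant]
(C) x + 2y  ->  (-x) + 2(y) = -x + 2y   [differs from x + 2y: not invariant]
(D) x + y  ->  (-x) + (y) = -x + y   [differs from x + y: not invariant]

Only option (B), x^2, is unchanged by the transformation.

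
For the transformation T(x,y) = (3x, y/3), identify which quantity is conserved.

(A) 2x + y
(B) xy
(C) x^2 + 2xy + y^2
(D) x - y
B

An expression E(x,y) is invariant under T if E(T(x,y)) = E(x,y). Here T(x,y) = (3x, y/3).
Substitute the transformed coordinates into each option and compare with the original:
(A) 2x + y  ->  2(3x) + (y/3) = 6x + y/3   [differs from 2x + y: not invariant]
(B) xy  ->  (3x)(y/3) = xy   [equals xy: invariant]
(C) x^2 + 2xy + y^2  ->  (3x)^2 + 2(3x)(y/3) + (y/3)^2 = 9x^2 + 2xy + y^2/9   [differs from x^2 + 2xy + y^2: not invariant]
(D) x - y  ->  (3x) - (y/3) = 3x - y/3   [differs from x - y: not invariant]

Only option (B), xy, is unchanged by the transformation.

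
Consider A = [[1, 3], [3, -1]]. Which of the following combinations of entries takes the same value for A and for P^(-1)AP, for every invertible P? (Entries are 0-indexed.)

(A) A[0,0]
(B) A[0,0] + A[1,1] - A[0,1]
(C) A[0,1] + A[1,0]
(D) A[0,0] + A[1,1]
D

A[0,0] + A[1,1] is the trace of A. By the cyclic property of the trace, tr(P^(-1)AP) = tr(APP^(-1)) = tr(A), so it is the same for every matrix similar to A.

The other combinations are not similarity invariants. For example, take P = [[1, -1], [0, 1]] (det P = 1), so P^(-1) = [[1, 1], [0, 1]] and
B = P^(-1)AP = [[4, -2], [3, -4]].
Evaluating each option on A and on B:
(A) A[0,0]: 1 for A, 4 for B -> changes
(B) A[0,0] + A[1,1] - A[0,1]: -3 for A, 2 for B -> changes
(C) A[0,1] + A[1,0]: 6 for A, 1 for B -> changes
(D) A[0,0] + A[1,1]: 0 for A, 0 for B -> unchanged

Only (D) A[0,0] + A[1,1] = 0 survives (and it does so for every P, not just this one), so it is the invariant.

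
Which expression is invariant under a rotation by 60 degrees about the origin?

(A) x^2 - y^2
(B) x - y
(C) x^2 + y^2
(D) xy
C

A rotation by 60 degrees sends (x, y) to (x/2 - sqrt(3)y/2, sqrt(3)x/2 + y/2).
Substitute the transformed coordinates into each option and compare with the original:
(A) x^2 - y^2  ->  (x/2 - sqrt(3)y/2)^2 - (sqrt(3)x/2 + y/2)^2 = -x^2/2 - sqrt(3)xy + y^2/2   [differs from x^2 - y^2: not invariant]
(B) x - y  ->  (x/2 - sqrt(3)y/2) - (sqrt(3)x/2 + y/2) = -sqrt(3)x/2 + x/2 - sqrt(3)y/2 - y/2   [differs from x - y: not invariant]
(C) x^2 + y^2  ->  (x/2 - sqrt(3)y/2)^2 + (sqrt(3)x/2 + y/2)^2 = x^2 + y^2   [equals x^2 + y^2: invariant]
(D) xy  ->  (x/2 - sqrt(3)y/2)(sqrt(3)x/2 + y/2) = sqrt(3)x^2/4 - xy/2 - sqrt(3)y^2/4   [differs from xy: not invariant]

Only option (C), x^2 + y^2, is unchanged by the transformation.
Geometrically, x^2 + y^2 is the squared distance from the origin, which every rotation about the origin preserves.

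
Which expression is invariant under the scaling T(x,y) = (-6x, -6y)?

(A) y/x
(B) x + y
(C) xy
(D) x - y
A

Under the uniform scaling T(x,y) = (-6x, -6y):
Substitute the transformed coordinates into each option and compare with the original:
(A) y/x  ->  (-6y)/(-6x) = y/x   [equals y/x: invariant]
(B) x + y  ->  (-6x) + (-6y) = -6x - 6y   [differs from x + y: not invariant]
(C) xy  ->  (-6x)(-6y) = 36xy   [differs from xy: not invariant]
(D) x - y  ->  (-6x) - (-6y) = -6x + 6y   [differs from x - y: not invariant]

Only option (A), y/x, is unchanged by the transformation.
The common factor -6 cancels in a ratio of coordinates, while sums, products and sums of squares pick up factors of -6 or 36.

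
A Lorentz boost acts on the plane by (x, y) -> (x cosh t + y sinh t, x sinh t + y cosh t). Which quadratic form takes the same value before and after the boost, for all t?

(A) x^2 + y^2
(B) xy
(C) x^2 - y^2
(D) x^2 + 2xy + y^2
C

Write x' = x cosh t + y sinh t, y' = x sinh t + y cosh t and substitute into each option:
(A) x^2 + y^2: (x cosh t + y sinh t)^2 + (x sinh t + y cosh t)^2 = (x^2 + y^2)(cosh^2 t + sinh^2 t) + 4xy sinh t cosh t = (x^2 + y^2) cosh 2t + 2xy sinh 2t   [not invariant for t != 0]
(B) xy: (x cosh t + y sinh t)(x sinh t + y cosh t) = xy(cosh^2 t + sinh^2 t) + (x^2 + y^2) sinh t cosh t = xy cosh 2t + (x^2 + y^2)(sinh 2t)/2   [not invariant for t != 0]
(C) x^2 - y^2: (x cosh t + y sinh t)^2 - (x sinh t + y cosh t)^2 = x^2(cosh^2 t - sinh^2 t) + 2xy(cosh t sinh t - sinh t cosh t) + y^2(sinh^2 t - cosh^2 t) = x^2 - y^2   [invariant, using cosh^2 t - sinh^2 t = 1]
(D) x^2 + 2xy + y^2: (x' + y')^2 with x' + y' = (x + y)(cosh t + sinh t) = (x + y)e^t, so it becomes (x + y)^2 e^(2t)   [not invariant for t != 0]

Only (C) x^2 - y^2 is unchanged; it is the Minkowski form preserved by Lorentz boosts, just as x^2 + y^2 is preserved by ordinary rotations.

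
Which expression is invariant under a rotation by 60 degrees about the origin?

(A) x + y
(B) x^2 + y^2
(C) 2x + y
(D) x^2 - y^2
B

A rotation by 60 degrees sends (x, y) to (x/2 - sqrt(3)y/2, sqrt(3)x/2 + y/2).
Substitute the transformed coordinates into each option and compare with the original:
(A) x + y  ->  (x/2 - sqrt(3)y/2) + (sqrt(3)x/2 + y/2) = x/2 + sqrt(3)x/2 - sqrt(3)y/2 + y/2   [differs from x + y: not invariant]
(B) x^2 + y^2  ->  (x/2 - sqrt(3)y/2)^2 + (sqrt(3)x/2 + y/2)^2 = x^2 + y^2   [equals x^2 + y^2: invariant]
(C) 2x + y  ->  2(x/2 - sqrt(3)y/2) + (sqrt(3)x/2 + y/2) = sqrt(3)x/2 + x - sqrt(3)y + y/2   [differs from 2x + y: not invariant]
(D) x^2 - y^2  ->  (x/2 - sqrt(3)y/2)^2 - (sqrt(3)x/2 + y/2)^2 = -x^2/2 - sqrt(3)xy + y^2/2   [differs from x^2 - y^2: not invariant]

Only option (B), x^2 + y^2, is unchanged by the transformation.
Geometrically, x^2 + y^2 is the squared distance from the origin, which every rotation about the origin preserves.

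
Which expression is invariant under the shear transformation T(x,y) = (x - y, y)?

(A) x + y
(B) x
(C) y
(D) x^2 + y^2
C

Under the shear T(x,y) = (x - y, y):
Substitute the transformed coordinates into each option and compare with the original:
(A) x + y  ->  (x - y) + (y) = x   [differs from x + y: not invariant]
(B) x  ->  (x - y) = x - y   [differs from x: not invariant]
(C) y  ->  (y) = y   [equals y: invariant]
(D) x^2 + y^2  ->  (x - y)^2 + (y)^2 = x^2 - 2xy + 2y^2   [differs from x^2 + y^2: not invariant]

Only option (C), y, is unchanged by the transformation.
A horizontal shear moves points parallel to the x-axis, so the y-coordinate (and any function of y alone) is unchanged.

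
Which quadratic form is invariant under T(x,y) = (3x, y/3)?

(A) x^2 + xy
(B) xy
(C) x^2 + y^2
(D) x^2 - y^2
B

T multiplies x by 3 and divides y by 3.
Substitute the transformed coordinates into each option and compare with the original:
(A) x^2 + xy  ->  (3x)^2 + (3x)(y/3) = 9x^2 + xy   [differs from x^2 + xy: not invariant]
(B) xy  ->  (3x)(y/3) = xy   [equals xy: invariant]
(C) x^2 + y^2  ->  (3x)^2 + (y/3)^2 = 9x^2 + y^2/9   [differs from x^2 + y^2: not invariant]
(D) x^2 - y^2  ->  (3x)^2 - (y/3)^2 = 9x^2 - y^2/9   [differs from x^2 - y^2: not invariant]

Only option (B), xy, is unchanged by the transformation.
The factors 3 and 1/3 cancel only in the pure product xy.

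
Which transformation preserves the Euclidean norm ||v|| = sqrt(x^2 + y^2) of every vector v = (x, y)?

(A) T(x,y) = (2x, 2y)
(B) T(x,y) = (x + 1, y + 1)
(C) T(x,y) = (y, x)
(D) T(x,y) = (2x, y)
C

A transformation preserves a norm if ||T(v)|| = ||v|| for every v; a single vector where the norm changes rules an option out.

(A) T(x,y) = (2x, 2y): v = (1, 0) has norm sqrt((1)^2 + (0)^2) = 1, but T(v) = (2, 0) has norm 2 -- not preserved.
(B) T(x,y) = (x + 1, y + 1): v = (1, 0) has norm sqrt((1)^2 + (0)^2) = 1, but T(v) = (2, 1) has norm sqrt(5) -- not preserved.
(C) T(x,y) = (y, x): preserves the norm -- it is an orthogonal map (a rotation/reflection), and (y)^2 + (x)^2 simplifies to x^2 + y^2.
(D) T(x,y) = (2x, y): v = (1, 0) has norm sqrt((1)^2 + (0)^2) = 1, but T(v) = (2, 0) has norm 2 -- not preserved.

Therefore the answer is (C).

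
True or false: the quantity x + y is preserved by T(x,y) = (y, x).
True

Substitute T(x,y) = (y, x) into the expression and compare with the original.

Original: x + y
After applying T: (y) + (x) = x + y

This is identical to the original x + y, so the expression is invariant.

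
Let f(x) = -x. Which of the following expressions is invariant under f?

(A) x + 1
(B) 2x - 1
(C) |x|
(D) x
C

For f(x) = -x:
Applying f replaces x by -x. Since |-x| = |x|, the absolute value is unchanged by f, whereas x -> -x, 2x - 1 -> -2x - 1 and x + 1 -> -x + 1 all change.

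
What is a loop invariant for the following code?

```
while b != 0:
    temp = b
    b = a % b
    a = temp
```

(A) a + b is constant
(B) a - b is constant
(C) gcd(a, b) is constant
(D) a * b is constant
C

A loop invariant must hold before the first iteration and be re-established by every execution of the body.

(C) gcd(a, b) is constant: One iteration replaces (a, b) by (b, a mod b). Since a mod b = a - q*b for an integer q, any common divisor of a and b divides b and a mod b, and conversely; hence gcd(b, a mod b) = gcd(a, b). For instance (20, 9) -> (9, 2) keeps gcd = 1. At exit b = 0 and a = gcd of the original inputs.

The other options fail:
(A) a + b is constant: e.g. (a, b) = (20, 9) -> (9, 2): the sum goes from 29 to 11.
(B) a - b is constant: e.g. (a, b) = (20, 9) -> (9, 2): the difference goes from 11 to 7.
(D) a * b is constant: e.g. (a, b) = (20, 9) -> (9, 2): the product goes from 180 to 18.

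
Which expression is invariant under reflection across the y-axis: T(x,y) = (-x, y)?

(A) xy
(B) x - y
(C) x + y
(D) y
D

The map is reflection across the y-axis: T(x,y) = (-x, y).
Substitute the transformed coordinates into each option and compare with the original:
(A) xy  ->  (-x)(y) = -xy   [differs from xy: not invariant]
(B) x - y  ->  (-x) - (y) = -x - y   [differs from x - y: not invariant]
(C) x + y  ->  (-x) + (y) = -x + y   [differs from x + y: not invariant]
(D) y  ->  (y) = y   [equals y: invariant]

Only option (D), y, is unchanged by the transformation.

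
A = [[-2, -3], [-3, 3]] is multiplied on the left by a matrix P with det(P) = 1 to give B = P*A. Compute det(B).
-15

By the multiplicative property of determinants, det(B) = det(P*A) = det(P) * det(A) = det(A),
so the determinant is invariant under multiplication by any determinant-1 matrix; we just need det(A).

det(A) = (-2)(3) - (-3)(-3) = -6 - 9 = -15

Therefore det(B) = 1 * (-15) = -15.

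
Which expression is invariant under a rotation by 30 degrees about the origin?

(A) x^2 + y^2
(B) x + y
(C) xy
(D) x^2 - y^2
A

A rotation by 30 degrees sends (x, y) to (sqrt(3)x/2 - y/2, x/2 + sqrt(3)y/2).
Substitute the transformed coordinates into each option and compare with the original:
(A) x^2 + y^2  ->  (sqrt(3)x/2 - y/2)^2 + (x/2 + sqrt(3)y/2)^2 = x^2 + y^2   [equals x^2 + y^2: invariant]
(B) x + y  ->  (sqrt(3)x/2 - y/2) + (x/2 + sqrt(3)y/2) = x/2 + sqrt(3)x/2 - y/2 + sqrt(3)y/2   [differs from x + y: not invariant]
(C) xy  ->  (sqrt(3)x/2 - y/2)(x/2 + sqrt(3)y/2) = sqrt(3)x^2/4 + xy/2 - sqrt(3)y^2/4   [differs from xy: not invariant]
(D) x^2 - y^2  ->  (sqrt(3)x/2 - y/2)^2 - (x/2 + sqrt(3)y/2)^2 = x^2/2 - sqrt(3)xy - y^2/2   [differs from x^2 - y^2: not invariant]

Only option (A), x^2 + y^2, is unchanged by the transformation.
Geometrically, x^2 + y^2 is the squared distance from the origin, which every rotation about the origin preserves.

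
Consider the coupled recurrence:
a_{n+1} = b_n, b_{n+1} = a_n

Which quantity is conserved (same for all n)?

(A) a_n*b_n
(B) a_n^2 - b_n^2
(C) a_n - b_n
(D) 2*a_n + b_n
A

Replace a_n by a_{n+1} = b_n and b_n by b_{n+1} = a_n in each option and simplify:
(A) a_n*b_n  ->  (b_n)*(a_n) = a_n*b_n   [conserved]
(B) a_n^2 - b_n^2  ->  (b_n)^2 - (a_n)^2 = -a_n^2 + b_n^2   [not conserved]
(C) a_n - b_n  ->  (b_n) - (a_n) = -a_n + b_n   [not conserved]
(D) 2*a_n + b_n  ->  2*(b_n) + (a_n) = a_n + 2*b_n   [not conserved]

Only (A) a_n*b_n returns to itself after one step, so it is the conserved quantity.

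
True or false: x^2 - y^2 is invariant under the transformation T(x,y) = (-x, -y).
True

Substitute T(x,y) = (-x, -y) into the expression and compare with the original.

Original: x^2 - y^2
After applying T: (-x)^2 - (-y)^2 = x^2 - y^2

This is identical to the original x^2 - y^2, so the expression is invariant.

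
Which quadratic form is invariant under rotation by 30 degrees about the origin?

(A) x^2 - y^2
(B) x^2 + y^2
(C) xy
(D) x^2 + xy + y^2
B

Rotation by 30 degrees sends (x, y) to (sqrt(3)x/2 - y/2, x/2 + sqrt(3)y/2).
Substitute the transformed coordinates into each option and compare with the original:
(A) x^2 - y^2  ->  (sqrt(3)x/2 - y/2)^2 - (x/2 + sqrt(3)y/2)^2 = x^2/2 - sqrt(3)xy - y^2/2   [differs from x^2 - y^2: not invariant]
(B) x^2 + y^2  ->  (sqrt(3)x/2 - y/2)^2 + (x/2 + sqrt(3)y/2)^2 = x^2 + y^2   [equals x^2 + y^2: invariant]
(C) xy  ->  (sqrt(3)x/2 - y/2)(x/2 + sqrt(3)y/2) = sqrt(3)x^2/4 + xy/2 - sqrt(3)y^2/4   [differs from xy: not invariant]
(D) x^2 + xy + y^2  ->  (sqrt(3)x/2 - y/2)^2 + (sqrt(3)x/2 - y/2)(x/2 + sqrt(3)y/2) + (x/2 + sqrt(3)y/2)^2 = sqrt(3)x^2/4 + x^2 + xy/2 - sqrt(3)y^2/4 + y^2   [differs from x^2 + xy + y^2: not invariant]

Only option (B), x^2 + y^2, is unchanged by the transformation.
x^2 + y^2 is the squared distance from the origin, which rotations preserve.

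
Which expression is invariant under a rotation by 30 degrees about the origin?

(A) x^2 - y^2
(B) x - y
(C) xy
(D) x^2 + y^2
D

A rotation by 30 degrees sends (x, y) to (sqrt(3)x/2 - y/2, x/2 + sqrt(3)y/2).
Substitute the transformed coordinates into each option and compare with the original:
(A) x^2 - y^2  ->  (sqrt(3)x/2 - y/2)^2 - (x/2 + sqrt(3)y/2)^2 = x^2/2 - sqrt(3)xy - y^2/2   [differs from x^2 - y^2: not invariant]
(B) x - y  ->  (sqrt(3)x/2 - y/2) - (x/2 + sqrt(3)y/2) = -x/2 + sqrt(3)x/2 - sqrt(3)y/2 - y/2   [differs from x - y: not invariant]
(C) xy  ->  (sqrt(3)x/2 - y/2)(x/2 + sqrt(3)y/2) = sqrt(3)x^2/4 + xy/2 - sqrt(3)y^2/4   [differs from xy: not invariant]
(D) x^2 + y^2  ->  (sqrt(3)x/2 - y/2)^2 + (x/2 + sqrt(3)y/2)^2 = x^2 + y^2   [equals x^2 + y^2: invariant]

Only option (D), x^2 + y^2, is unchanged by the transformation.
Geometrically, x^2 + y^2 is the squared distance from the origin, which every rotation about the origin preserves.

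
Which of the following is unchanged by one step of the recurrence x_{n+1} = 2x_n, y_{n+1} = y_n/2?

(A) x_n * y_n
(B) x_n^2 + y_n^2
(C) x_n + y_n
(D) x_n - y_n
A

For the recurrence x_{n+1} = 2x_n, y_{n+1} = y_n/2:

x_{n+1} * y_{n+1} = (2x_n) * (y_n/2) = x_n * y_n
The product is conserved.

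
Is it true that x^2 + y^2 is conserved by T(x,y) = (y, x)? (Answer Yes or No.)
Yes

Substitute T(x,y) = (y, x) into the expression and compare with the original.

Original: x^2 + y^2
After applying T: (y)^2 + (x)^2 = x^2 + y^2

This is identical to the original x^2 + y^2, so the expression is invariant.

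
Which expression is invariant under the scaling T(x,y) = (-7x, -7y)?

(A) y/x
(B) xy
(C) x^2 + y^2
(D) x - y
A

Under the uniform scaling T(x,y) = (-7x, -7y):
Substitute the transformed coordinates into each option and compare with the original:
(A) y/x  ->  (-7y)/(-7x) = y/x   [equals y/x: invariant]
(B) xy  ->  (-7x)(-7y) = 49xy   [differs from xy: not invariant]
(C) x^2 + y^2  ->  (-7x)^2 + (-7y)^2 = 49x^2 + 49y^2   [differs from x^2 + y^2: not invariant]
(D) x - y  ->  (-7x) - (-7y) = -7x + 7y   [differs from x - y: not invariant]

Only option (A), y/x, is unchanged by the transformation.
The common factor -7 cancels in a ratio of coordinates, while sums, products and sums of squares pick up factors of -7 or 49.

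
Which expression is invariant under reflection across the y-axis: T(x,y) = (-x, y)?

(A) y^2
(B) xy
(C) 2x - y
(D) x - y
A

The map is reflection across the y-axis: T(x,y) = (-x, y).
Substitute the transformed coordinates into each option and compare with the original:
(A) y^2  ->  (y)^2 = y^2   [equals y^2: invariant]
(B) xy  ->  (-x)(y) = -xy   [differs from xy: not invariant]
(C) 2x - y  ->  2(-x) - (y) = -2x - y   [differs from 2x - y: not invariant]
(D) x - y  ->  (-x) - (y) = -x - y   [differs from x - y: not invariant]

Only option (A), y^2, is unchanged by the transformation.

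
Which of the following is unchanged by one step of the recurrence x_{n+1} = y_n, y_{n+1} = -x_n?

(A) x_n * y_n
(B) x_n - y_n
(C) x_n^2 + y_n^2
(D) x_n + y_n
C

For the recurrence x_{n+1} = y_n, y_{n+1} = -x_n:

x_{n+1}^2 + y_{n+1}^2 = y_n^2 + (-x_n)^2 = x_n^2 + y_n^2
The sum of squares is conserved (like energy in a harmonic oscillator).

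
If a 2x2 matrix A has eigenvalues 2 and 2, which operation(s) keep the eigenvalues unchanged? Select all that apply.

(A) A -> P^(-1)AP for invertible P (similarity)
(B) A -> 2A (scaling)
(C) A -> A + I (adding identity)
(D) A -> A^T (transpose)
A and D

Eigenvalues are preserved by:
1. Similarity transformations: A -> P^(-1)AP (same characteristic polynomial)
2. Transpose: A^T has the same eigenvalues as A

Eigenvalues are NOT preserved by:
- Adding identity: eigenvalues become 2+1, 2+1
- Scaling: eigenvalues become 4, 4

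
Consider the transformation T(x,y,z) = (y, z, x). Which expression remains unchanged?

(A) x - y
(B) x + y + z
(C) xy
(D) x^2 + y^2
B

Apply T(x,y,z) = (y, z, x) to each option, i.e. replace (x, y, z) by the transformed coordinates.
Substitute the transformed coordinates into each option and compare with the original:
(A) x - y  ->  (y) - (z) = y - z   [differs from x - y: not invariant]
(B) x + y + z  ->  (y) + (z) + (x) = x + y + z   [equals x + y + z: invariant]
(C) xy  ->  (y)(z) = yz   [differs from xy: not invariant]
(D) x^2 + y^2  ->  (y)^2 + (z)^2 = y^2 + z^2   [differs from x^2 + y^2: not invariant]

Only option (B), x + y + z, is unchanged by the transformation.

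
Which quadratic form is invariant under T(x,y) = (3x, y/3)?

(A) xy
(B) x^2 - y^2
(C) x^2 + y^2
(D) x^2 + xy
A

T multiplies x by 3 and divides y by 3.
Substitute the transformed coordinates into each option and compare with the original:
(A) xy  ->  (3x)(y/3) = xy   [equals xy: invariant]
(B) x^2 - y^2  ->  (3x)^2 - (y/3)^2 = 9x^2 - y^2/9   [differs from x^2 - y^2: not invariant]
(C) x^2 + y^2  ->  (3x)^2 + (y/3)^2 = 9x^2 + y^2/9   [differs from x^2 + y^2: not invariant]
(D) x^2 + xy  ->  (3x)^2 + (3x)(y/3) = 9x^2 + xy   [differs from x^2 + xy: not invariant]

Only option (A), xy, is unchanged by the transformation.
The factors 3 and 1/3 cancel only in the pure product xy.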